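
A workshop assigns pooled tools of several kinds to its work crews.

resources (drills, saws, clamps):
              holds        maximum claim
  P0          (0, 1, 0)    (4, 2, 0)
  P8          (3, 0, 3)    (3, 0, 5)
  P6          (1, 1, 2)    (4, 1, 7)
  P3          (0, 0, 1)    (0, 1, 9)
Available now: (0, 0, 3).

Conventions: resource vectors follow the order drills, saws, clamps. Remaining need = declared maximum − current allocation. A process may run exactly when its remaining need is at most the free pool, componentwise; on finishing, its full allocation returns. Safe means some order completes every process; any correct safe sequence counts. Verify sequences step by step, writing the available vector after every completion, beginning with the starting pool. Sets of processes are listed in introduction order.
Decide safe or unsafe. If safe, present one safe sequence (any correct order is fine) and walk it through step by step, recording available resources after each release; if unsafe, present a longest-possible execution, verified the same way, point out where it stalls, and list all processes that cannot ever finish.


SAFE — a valid safe sequence is P8, P6, P3, P0.
Key observation: the order's first zero-slack moment is P6 ((3, 0, 5) needed, (3, 0, 6) free — a requested resource with nothing to spare).
Step-by-step check:
  pool = (0, 0, 3)
  P8 needs (0, 0, 2) <= (0, 0, 3) -> finishes; pool += (3, 0, 3) = (3, 0, 6)
  P6 needs (3, 0, 5) <= (3, 0, 6) -> finishes; pool += (1, 1, 2) = (4, 1, 8)
  P3 needs (0, 1, 8) <= (4, 1, 8) -> finishes; pool += (0, 0, 1) = (4, 1, 9)
  P0 needs (4, 1, 0) <= (4, 1, 9) -> finishes; pool += (0, 1, 0) = (4, 2, 9)


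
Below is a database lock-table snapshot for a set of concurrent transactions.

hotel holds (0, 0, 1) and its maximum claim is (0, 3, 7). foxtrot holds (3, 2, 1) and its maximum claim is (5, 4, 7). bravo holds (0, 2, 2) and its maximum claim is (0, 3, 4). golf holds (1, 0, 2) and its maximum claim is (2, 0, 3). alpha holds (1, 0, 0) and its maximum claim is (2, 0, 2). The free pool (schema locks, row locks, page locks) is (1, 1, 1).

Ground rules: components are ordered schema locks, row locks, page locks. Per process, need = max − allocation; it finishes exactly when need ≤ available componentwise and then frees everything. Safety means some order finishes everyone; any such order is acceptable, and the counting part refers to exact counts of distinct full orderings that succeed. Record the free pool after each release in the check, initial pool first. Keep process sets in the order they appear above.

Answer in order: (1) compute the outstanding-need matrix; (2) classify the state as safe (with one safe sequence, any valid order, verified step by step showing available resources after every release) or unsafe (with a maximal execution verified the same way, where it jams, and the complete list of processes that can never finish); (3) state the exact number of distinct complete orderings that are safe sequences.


(1) Remaining need (order schema locks, row locks, page locks):
  hotel: (0, 3, 6)
  foxtrot: (2, 2, 6)
  bravo: (0, 1, 2)
  golf: (1, 0, 1)
  alpha: (1, 0, 2)
(2) The state is UNSAFE.
Key observation: no order helps: past golf, bravo, alpha, the free pool tops out at (3, 3, 5), below what each blocked process needs in page locks.
A maximal execution: golf, bravo, alpha — then nothing else fits. Walking it through:
  pool = (1, 1, 1)
  golf: need (1, 0, 1) fits (1, 1, 1); releases (1, 0, 2), pool now (2, 1, 3)
  bravo: need (0, 1, 2) fits (2, 1, 3); releases (0, 2, 2), pool now (2, 3, 5)
  alpha: need (1, 0, 2) fits (2, 3, 5); releases (1, 0, 0), pool now (3, 3, 5)
  hotel still needs (0, 3, 6) but only (3, 3, 5) is free — short on page locks
  foxtrot still needs (2, 2, 6) but only (3, 3, 5) is free — short on page locks
Never able to finish: hotel and foxtrot.
(3) Exactly 0 of the possible complete orderings are safe sequences.


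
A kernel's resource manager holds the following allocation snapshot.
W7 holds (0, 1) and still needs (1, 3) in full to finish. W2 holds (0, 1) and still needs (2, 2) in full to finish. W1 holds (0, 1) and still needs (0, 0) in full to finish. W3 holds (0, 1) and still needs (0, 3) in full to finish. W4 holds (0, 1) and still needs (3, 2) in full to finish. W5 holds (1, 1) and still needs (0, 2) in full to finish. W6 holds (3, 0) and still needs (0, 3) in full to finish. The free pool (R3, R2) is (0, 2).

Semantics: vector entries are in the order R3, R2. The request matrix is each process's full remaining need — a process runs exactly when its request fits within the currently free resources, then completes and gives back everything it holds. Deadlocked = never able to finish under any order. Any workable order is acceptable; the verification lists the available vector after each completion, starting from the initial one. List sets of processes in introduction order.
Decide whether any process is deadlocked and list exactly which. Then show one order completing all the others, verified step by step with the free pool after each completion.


No process is deadlocked.
Key observation: W5 leads a chain of completions in which each release enables another process.
The rest can finish in the order W5, W6, W3, W7, W4, W1, W2. Step-by-step check:
  pool = (0, 2)
  W5: need (0, 2) fits (0, 2); releases (1, 1), pool now (1, 3)
  W6: need (0, 3) fits (1, 3); releases (3, 0), pool now (4, 3)
  W3: need (0, 3) fits (4, 3); releases (0, 1), pool now (4, 4)
  W7: need (1, 3) fits (4, 4); releases (0, 1), pool now (4, 5)
  W4: need (3, 2) fits (4, 5); releases (0, 1), pool now (4, 6)
  W1: need (0, 0) fits (4, 6); releases (0, 1), pool now (4, 7)
  W2: need (2, 2) fits (4, 7); releases (0, 1), pool now (4, 8)


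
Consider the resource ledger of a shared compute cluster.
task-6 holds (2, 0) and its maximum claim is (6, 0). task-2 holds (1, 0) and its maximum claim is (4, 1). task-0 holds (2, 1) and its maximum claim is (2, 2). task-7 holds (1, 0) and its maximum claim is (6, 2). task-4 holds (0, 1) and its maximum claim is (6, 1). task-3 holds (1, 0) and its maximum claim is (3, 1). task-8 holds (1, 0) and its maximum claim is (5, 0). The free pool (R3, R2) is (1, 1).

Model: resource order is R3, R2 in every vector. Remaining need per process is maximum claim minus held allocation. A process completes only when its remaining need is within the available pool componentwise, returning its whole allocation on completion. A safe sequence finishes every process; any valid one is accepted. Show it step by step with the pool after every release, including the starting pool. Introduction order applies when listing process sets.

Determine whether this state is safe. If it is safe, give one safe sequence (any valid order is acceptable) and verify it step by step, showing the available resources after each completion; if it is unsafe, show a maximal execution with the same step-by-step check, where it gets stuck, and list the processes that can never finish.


SAFE. One safe sequence: task-0, task-2, task-6, task-4, task-3, task-7, task-8.
Key observation: the first exact fit in this order is task-0 — it needs (0, 1) with (1, 1) free, meeting a requested resource to the last unit.
Walking it through:
  pool = (1, 1)
  run task-0 (needs (0, 1), free (1, 1)); after release of (2, 1) the pool is (3, 2)
  run task-2 (needs (3, 1), free (3, 2)); after release of (1, 0) the pool is (4, 2)
  run task-6 (needs (4, 0), free (4, 2)); after release of (2, 0) the pool is (6, 2)
  run task-4 (needs (6, 0), free (6, 2)); after release of (0, 1) the pool is (6, 3)
  run task-3 (needs (2, 1), free (6, 3)); after release of (1, 0) the pool is (7, 3)
  run task-7 (needs (5, 2), free (7, 3)); after release of (1, 0) the pool is (8, 3)
  run task-8 (needs (4, 0), free (8, 3)); after release of (1, 0) the pool is (9, 3)


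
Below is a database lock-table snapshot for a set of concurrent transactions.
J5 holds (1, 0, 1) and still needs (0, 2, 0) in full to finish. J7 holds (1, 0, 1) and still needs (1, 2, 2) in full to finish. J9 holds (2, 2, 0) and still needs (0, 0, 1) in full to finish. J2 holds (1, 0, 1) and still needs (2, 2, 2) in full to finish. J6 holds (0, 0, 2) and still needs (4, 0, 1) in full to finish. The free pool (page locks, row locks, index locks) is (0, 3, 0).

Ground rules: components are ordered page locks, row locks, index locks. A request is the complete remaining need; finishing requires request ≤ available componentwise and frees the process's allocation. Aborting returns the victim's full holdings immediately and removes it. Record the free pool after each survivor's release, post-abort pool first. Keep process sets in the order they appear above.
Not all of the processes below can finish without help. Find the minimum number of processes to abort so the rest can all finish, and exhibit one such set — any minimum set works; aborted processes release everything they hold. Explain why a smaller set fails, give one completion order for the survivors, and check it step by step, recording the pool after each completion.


Minimum abort set: J6.
Key observation: J7 was stuck for good until J6 gave back (0, 0, 2); in the order shown it finishes at step 3.
Minimality: the empty abort set fails — the state is deadlocked as it stands.
Survivors finish in the order: J9, J5, J7, J2. Check, step by step (pool after the aborts first):
  pool = (0, 3, 2)
  run J9 (needs (0, 0, 1), free (0, 3, 2)); after release of (2, 2, 0) the pool is (2, 5, 2)
  run J5 (needs (0, 2, 0), free (2, 5, 2)); after release of (1, 0, 1) the pool is (3, 5, 3)
  run J7 (needs (1, 2, 2), free (3, 5, 3)); after release of (1, 0, 1) the pool is (4, 5, 4)
  run J2 (needs (2, 2, 2), free (4, 5, 4)); after release of (1, 0, 1) the pool is (5, 5, 5)


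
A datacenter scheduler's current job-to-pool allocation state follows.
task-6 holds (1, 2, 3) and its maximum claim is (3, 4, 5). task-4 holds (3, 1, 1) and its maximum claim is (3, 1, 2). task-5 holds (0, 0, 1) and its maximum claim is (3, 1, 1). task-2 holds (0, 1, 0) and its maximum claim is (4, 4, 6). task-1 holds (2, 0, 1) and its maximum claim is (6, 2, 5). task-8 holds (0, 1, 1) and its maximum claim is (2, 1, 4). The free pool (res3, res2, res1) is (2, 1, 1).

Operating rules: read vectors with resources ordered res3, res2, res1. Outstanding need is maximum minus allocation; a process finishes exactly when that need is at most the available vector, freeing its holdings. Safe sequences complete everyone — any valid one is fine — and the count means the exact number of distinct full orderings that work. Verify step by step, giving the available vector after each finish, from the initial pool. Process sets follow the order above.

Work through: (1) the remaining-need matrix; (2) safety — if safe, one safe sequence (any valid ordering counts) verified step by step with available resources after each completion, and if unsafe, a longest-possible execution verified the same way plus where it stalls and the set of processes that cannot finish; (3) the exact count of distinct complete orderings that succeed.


(1) Remaining need (order res3, res2, res1):
  task-6: (2, 2, 2)
  task-4: (0, 0, 1)
  task-5: (3, 1, 0)
  task-2: (4, 3, 6)
  task-1: (4, 2, 4)
  task-8: (2, 0, 3)
(2) The state is SAFE; one workable sequence: task-4, task-6, task-1, task-5, task-8, task-2.
Key observation: the order's first zero-slack moment is task-4 ((0, 0, 1) needed, (2, 1, 1) free — a requested resource with nothing to spare).
Verifying each step:
  pool = (2, 1, 1)
  task-4: need (0, 0, 1) fits (2, 1, 1); releases (3, 1, 1), pool now (5, 2, 2)
  task-6: need (2, 2, 2) fits (5, 2, 2); releases (1, 2, 3), pool now (6, 4, 5)
  task-1: need (4, 2, 4) fits (6, 4, 5); releases (2, 0, 1), pool now (8, 4, 6)
  task-5: need (3, 1, 0) fits (8, 4, 6); releases (0, 0, 1), pool now (8, 4, 7)
  task-8: need (2, 0, 3) fits (8, 4, 7); releases (0, 1, 1), pool now (8, 5, 8)
  task-2: need (4, 3, 6) fits (8, 5, 8); releases (0, 1, 0), pool now (8, 6, 8)
(3) Precisely 27 of the possible complete orderings are safe sequences.


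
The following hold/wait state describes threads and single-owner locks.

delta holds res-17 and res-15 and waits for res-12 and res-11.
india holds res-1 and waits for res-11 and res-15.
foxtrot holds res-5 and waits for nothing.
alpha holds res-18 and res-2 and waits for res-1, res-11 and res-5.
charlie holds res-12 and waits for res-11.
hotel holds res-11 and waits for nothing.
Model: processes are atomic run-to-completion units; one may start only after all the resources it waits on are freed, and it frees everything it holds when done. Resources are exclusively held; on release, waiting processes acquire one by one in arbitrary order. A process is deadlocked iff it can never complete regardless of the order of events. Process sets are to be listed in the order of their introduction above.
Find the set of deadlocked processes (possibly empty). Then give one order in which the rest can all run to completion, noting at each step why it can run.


The deadlocked set is empty.
Key observation: although several processes wait, no cycle exists — each chain bottoms out at a free runner.
The rest can finish in the order hotel, foxtrot, charlie, delta, india, alpha.
Verifying each step:
  hotel: no waits; runs immediately, freeing res-11
  foxtrot: no waits; runs immediately, freeing res-5
  charlie waits on res-11 — all released -> runs and releases res-12
  delta waits on res-12 and res-11 — all released -> runs and releases res-17 and res-15
  india waits on res-11 and res-15 — all released -> runs and releases res-1
  alpha waits on res-1, res-11 and res-5 — all released -> runs and releases res-18 and res-2


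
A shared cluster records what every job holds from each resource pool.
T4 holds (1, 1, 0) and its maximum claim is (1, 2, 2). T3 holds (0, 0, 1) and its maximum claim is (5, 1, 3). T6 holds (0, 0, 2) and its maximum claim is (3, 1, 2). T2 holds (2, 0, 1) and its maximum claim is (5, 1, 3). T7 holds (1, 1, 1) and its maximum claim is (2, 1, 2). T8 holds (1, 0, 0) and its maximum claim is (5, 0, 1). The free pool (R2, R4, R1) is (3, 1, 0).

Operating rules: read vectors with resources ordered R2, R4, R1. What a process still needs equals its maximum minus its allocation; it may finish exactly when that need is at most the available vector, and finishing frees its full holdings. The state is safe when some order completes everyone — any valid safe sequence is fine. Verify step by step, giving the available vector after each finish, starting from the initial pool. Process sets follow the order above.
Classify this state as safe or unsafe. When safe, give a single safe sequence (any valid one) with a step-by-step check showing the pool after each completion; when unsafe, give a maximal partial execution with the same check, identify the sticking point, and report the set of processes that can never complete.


SAFE, for example via the order T6, T7, T2, T3, T8, T4.
Key observation: the order's first zero-slack moment is T6 ((3, 1, 0) needed, (3, 1, 0) free — a requested resource with nothing to spare).
Check, step by step:
  pool = (3, 1, 0)
  T6: need (3, 1, 0) fits (3, 1, 0); releases (0, 0, 2), pool now (3, 1, 2)
  T7: need (1, 0, 1) fits (3, 1, 2); releases (1, 1, 1), pool now (4, 2, 3)
  T2: need (3, 1, 2) fits (4, 2, 3); releases (2, 0, 1), pool now (6, 2, 4)
  T3: need (5, 1, 2) fits (6, 2, 4); releases (0, 0, 1), pool now (6, 2, 5)
  T8: need (4, 0, 1) fits (6, 2, 5); releases (1, 0, 0), pool now (7, 2, 5)
  T4: need (0, 1, 2) fits (7, 2, 5); releases (1, 1, 0), pool now (8, 3, 5)


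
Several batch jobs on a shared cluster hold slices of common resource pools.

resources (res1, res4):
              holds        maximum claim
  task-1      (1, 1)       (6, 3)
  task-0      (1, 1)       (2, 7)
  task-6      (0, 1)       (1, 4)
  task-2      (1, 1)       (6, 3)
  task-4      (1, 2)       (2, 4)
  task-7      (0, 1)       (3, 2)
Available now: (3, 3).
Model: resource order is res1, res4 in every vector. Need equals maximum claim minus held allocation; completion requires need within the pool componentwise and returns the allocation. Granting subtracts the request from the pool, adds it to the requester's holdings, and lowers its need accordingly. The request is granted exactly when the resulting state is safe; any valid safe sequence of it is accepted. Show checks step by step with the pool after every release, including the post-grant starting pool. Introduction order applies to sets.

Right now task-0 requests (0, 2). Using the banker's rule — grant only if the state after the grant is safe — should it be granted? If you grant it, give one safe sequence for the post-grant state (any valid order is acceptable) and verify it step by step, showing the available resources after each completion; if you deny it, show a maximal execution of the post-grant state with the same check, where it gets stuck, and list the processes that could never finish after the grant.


GRANT. The post-grant state is safe; one safe sequence: task-7, task-4, task-6, task-0, task-1, task-2.
Key observation: with (3, 1) left after the transfer, task-7 can run at once — the state stays safe.
Check on the post-grant state, step by step:
  pool = (3, 1)
  task-7: need (3, 1) fits (3, 1); releases (0, 1), pool now (3, 2)
  task-4: need (1, 2) fits (3, 2); releases (1, 2), pool now (4, 4)
  task-6: need (1, 3) fits (4, 4); releases (0, 1), pool now (4, 5)
  task-0: need (1, 4) fits (4, 5); releases (1, 3), pool now (5, 8)
  task-1: need (5, 2) fits (5, 8); releases (1, 1), pool now (6, 9)
  task-2: need (5, 2) fits (6, 9); releases (1, 1), pool now (7, 10)


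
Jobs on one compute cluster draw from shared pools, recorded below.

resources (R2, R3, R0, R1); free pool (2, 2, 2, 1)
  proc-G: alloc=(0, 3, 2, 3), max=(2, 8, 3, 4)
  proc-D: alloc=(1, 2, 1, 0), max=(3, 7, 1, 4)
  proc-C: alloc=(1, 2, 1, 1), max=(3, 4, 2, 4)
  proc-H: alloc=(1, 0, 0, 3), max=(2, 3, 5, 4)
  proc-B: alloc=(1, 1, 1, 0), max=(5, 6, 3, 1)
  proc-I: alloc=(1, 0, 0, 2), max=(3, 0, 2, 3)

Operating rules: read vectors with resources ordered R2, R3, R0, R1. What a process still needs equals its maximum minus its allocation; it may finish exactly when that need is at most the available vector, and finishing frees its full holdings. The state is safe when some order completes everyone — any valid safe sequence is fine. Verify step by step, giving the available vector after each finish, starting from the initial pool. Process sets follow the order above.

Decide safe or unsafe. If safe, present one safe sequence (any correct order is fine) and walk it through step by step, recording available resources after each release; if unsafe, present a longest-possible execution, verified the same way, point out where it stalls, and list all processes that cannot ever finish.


UNSAFE.
Key observation: after proc-I, proc-C the pool peaks at (4, 4, 3, 4), and each blocked process is short somewhere: proc-G on R3; proc-D on R3; proc-H on R0; proc-B on R3.
Going as far as possible: proc-I, proc-C; after that, nothing fits. Walking it through:
  pool = (2, 2, 2, 1)
  run proc-I (needs (2, 0, 2, 1), free (2, 2, 2, 1)); after release of (1, 0, 0, 2) the pool is (3, 2, 2, 3)
  run proc-C (needs (2, 2, 1, 3), free (3, 2, 2, 3)); after release of (1, 2, 1, 1) the pool is (4, 4, 3, 4)
  blocked: proc-G wants (2, 5, 1, 1), pool (4, 4, 3, 4) — not enough R3
  blocked: proc-D wants (2, 5, 0, 4), pool (4, 4, 3, 4) — not enough R3
  blocked: proc-H wants (1, 3, 5, 1), pool (4, 4, 3, 4) — not enough R0
  blocked: proc-B wants (4, 5, 2, 1), pool (4, 4, 3, 4) — not enough R3
Permanently blocked: proc-G, proc-D, proc-H and proc-B.


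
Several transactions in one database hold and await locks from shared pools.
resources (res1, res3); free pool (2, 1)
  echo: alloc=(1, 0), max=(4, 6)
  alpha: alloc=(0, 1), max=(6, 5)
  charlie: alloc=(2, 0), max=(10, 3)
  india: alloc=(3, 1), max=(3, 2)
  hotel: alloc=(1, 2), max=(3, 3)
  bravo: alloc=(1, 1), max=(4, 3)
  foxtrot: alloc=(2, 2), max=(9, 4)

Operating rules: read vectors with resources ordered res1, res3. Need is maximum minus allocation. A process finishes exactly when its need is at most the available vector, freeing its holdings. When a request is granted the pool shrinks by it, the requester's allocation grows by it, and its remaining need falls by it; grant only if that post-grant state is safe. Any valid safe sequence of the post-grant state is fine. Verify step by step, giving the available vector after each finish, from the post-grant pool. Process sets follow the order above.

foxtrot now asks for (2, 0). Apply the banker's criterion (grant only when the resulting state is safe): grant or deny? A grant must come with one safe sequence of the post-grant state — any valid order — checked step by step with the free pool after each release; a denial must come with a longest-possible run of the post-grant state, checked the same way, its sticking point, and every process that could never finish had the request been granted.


GRANT — the state after the grant stays safe, e.g. via india, bravo, hotel, foxtrot, charlie, echo, alpha.
Key observation: the transfer keeps a workable pool ((0, 1)); india starts the safe sequence.
Step-by-step check of the post-grant state:
  pool = (0, 1)
  india needs (0, 1) <= (0, 1) -> finishes; pool += (3, 1) = (3, 2)
  bravo needs (3, 2) <= (3, 2) -> finishes; pool += (1, 1) = (4, 3)
  hotel needs (2, 1) <= (4, 3) -> finishes; pool += (1, 2) = (5, 5)
  foxtrot needs (5, 2) <= (5, 5) -> finishes; pool += (4, 2) = (9, 7)
  charlie needs (8, 3) <= (9, 7) -> finishes; pool += (2, 0) = (11, 7)
  echo needs (3, 6) <= (11, 7) -> finishes; pool += (1, 0) = (12, 7)
  alpha needs (6, 4) <= (12, 7) -> finishes; pool += (0, 1) = (12, 8)


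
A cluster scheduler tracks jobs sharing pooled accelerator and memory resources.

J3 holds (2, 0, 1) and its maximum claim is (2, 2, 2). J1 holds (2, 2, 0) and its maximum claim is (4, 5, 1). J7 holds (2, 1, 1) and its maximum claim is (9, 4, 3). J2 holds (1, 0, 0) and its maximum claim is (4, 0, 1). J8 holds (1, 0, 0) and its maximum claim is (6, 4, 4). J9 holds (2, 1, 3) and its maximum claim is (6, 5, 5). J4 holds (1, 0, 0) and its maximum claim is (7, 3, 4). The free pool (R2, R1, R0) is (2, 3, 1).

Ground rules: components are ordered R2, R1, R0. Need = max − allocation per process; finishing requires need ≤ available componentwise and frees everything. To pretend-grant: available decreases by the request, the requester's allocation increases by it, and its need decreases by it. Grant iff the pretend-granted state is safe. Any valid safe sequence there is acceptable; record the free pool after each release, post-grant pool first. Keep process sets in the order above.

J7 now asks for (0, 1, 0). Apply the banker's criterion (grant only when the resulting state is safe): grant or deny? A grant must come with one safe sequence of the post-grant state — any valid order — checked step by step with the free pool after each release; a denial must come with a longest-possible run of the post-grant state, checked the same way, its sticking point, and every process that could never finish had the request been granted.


DENY — the pretend-granted state is unsafe.
Key observation: after J3, J2 the pool peaks at (5, 2, 2), and each blocked process is short somewhere: J1 on R1; J7 on R2; J8 on R1, R0; J9 on R1; J4 on R2, R1, R0.
Pretend the grant happened; the run J3, J2 goes as far as possible. Walking it through:
  pool = (2, 2, 1)
  J3: need (0, 2, 1) fits (2, 2, 1); releases (2, 0, 1), pool now (4, 2, 2)
  J2: need (3, 0, 1) fits (4, 2, 2); releases (1, 0, 0), pool now (5, 2, 2)
  blocked: J1 wants (2, 3, 1), pool (5, 2, 2) — not enough R1
  blocked: J7 wants (7, 2, 2), pool (5, 2, 2) — not enough R2
  blocked: J8 wants (5, 4, 4), pool (5, 2, 2) — not enough R1 and R0
  blocked: J9 wants (4, 4, 2), pool (5, 2, 2) — not enough R1
  blocked: J4 wants (6, 3, 4), pool (5, 2, 2) — not enough R2, R1 and R0
Had the request been granted, J1, J7, J8, J9 and J4 could never finish.


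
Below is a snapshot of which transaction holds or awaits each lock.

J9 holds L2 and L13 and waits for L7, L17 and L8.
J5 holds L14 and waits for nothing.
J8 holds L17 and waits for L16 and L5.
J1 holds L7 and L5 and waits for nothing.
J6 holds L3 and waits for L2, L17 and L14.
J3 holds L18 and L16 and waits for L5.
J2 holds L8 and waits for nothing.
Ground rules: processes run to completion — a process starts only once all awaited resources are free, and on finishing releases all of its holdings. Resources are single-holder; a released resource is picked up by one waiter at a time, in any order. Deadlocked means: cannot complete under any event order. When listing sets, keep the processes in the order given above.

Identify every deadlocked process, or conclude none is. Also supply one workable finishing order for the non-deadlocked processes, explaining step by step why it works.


No process is deadlocked.
Key observation: although several processes wait, no cycle exists — each chain bottoms out at a free runner.
One completion order for the rest: J1, J5, J3, J2, J8, J9, J6.
Step-by-step check:
  J1: no waits; runs immediately, freeing L7 and L5
  J5: no waits; runs immediately, freeing L14
  run J3 (all its waits — L5 — are resolved); releases L18 and L16
  J2: no waits; runs immediately, freeing L8
  run J8 (all its waits — L16 and L5 — are resolved); releases L17
  run J9 (all its waits — L7, L17 and L8 — are resolved); releases L2 and L13
  run J6 (all its waits — L2, L17 and L14 — are resolved); releases L3


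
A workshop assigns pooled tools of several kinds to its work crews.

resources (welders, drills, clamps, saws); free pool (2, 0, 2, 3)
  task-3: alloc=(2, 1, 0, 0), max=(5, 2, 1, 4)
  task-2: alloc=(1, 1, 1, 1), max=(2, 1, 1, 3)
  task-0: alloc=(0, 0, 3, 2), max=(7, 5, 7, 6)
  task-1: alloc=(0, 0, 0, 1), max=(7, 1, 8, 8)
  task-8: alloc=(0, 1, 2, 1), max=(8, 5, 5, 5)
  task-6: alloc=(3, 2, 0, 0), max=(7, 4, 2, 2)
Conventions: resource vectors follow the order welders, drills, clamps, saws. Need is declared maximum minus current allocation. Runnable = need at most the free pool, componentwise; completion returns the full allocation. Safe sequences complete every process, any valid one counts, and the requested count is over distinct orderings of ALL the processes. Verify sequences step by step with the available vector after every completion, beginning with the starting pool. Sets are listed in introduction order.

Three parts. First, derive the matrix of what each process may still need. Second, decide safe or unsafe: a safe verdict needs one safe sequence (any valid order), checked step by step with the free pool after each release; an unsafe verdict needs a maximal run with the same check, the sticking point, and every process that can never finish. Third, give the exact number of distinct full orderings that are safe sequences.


(1) Outstanding need per process (order welders, drills, clamps, saws):
  task-3: (3, 1, 1, 4)
  task-2: (1, 0, 0, 2)
  task-0: (7, 5, 4, 4)
  task-1: (7, 1, 8, 7)
  task-8: (8, 4, 3, 4)
  task-6: (4, 2, 2, 2)
(2) SAFE. One safe sequence: task-2, task-3, task-6, task-8, task-0, task-1.
Key observation: the order's first zero-slack moment is task-3 ((3, 1, 1, 4) needed, (3, 1, 3, 4) free — a requested resource with nothing to spare).
Step-by-step check:
  pool = (2, 0, 2, 3)
  task-2: need (1, 0, 0, 2) fits (2, 0, 2, 3); releases (1, 1, 1, 1), pool now (3, 1, 3, 4)
  task-3: need (3, 1, 1, 4) fits (3, 1, 3, 4); releases (2, 1, 0, 0), pool now (5, 2, 3, 4)
  task-6: need (4, 2, 2, 2) fits (5, 2, 3, 4); releases (3, 2, 0, 0), pool now (8, 4, 3, 4)
  task-8: need (8, 4, 3, 4) fits (8, 4, 3, 4); releases (0, 1, 2, 1), pool now (8, 5, 5, 5)
  task-0: need (7, 5, 4, 4) fits (8, 5, 5, 5); releases (0, 0, 3, 2), pool now (8, 5, 8, 7)
  task-1: need (7, 1, 8, 7) fits (8, 5, 8, 7); releases (0, 0, 0, 1), pool now (8, 5, 8, 8)
(3) The exact count: 1 of the possible complete orderings is a safe sequence.


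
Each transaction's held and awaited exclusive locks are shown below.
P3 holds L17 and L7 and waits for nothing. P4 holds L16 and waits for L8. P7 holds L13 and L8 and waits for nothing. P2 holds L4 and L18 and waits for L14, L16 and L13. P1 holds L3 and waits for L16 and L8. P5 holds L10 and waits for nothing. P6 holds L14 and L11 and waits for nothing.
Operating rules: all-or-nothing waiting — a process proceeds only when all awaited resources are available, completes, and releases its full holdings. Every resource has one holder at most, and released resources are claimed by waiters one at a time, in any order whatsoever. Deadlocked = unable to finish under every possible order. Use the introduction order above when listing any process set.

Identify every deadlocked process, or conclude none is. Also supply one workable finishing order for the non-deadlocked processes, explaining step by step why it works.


No process is deadlocked.
Key observation: the wait relation is loop-free; peeling off processes with no waits unwinds the whole state.
One completion order for the rest: P7, P3, P5, P6, P4, P1, P2.
Check, step by step:
  P7 waits on nothing -> runs at once and releases L13 and L8
  P3 waits on nothing -> runs at once and releases L17 and L7
  P5 waits on nothing -> runs at once and releases L10
  P6 waits on nothing -> runs at once and releases L14 and L11
  P4: everything it awaited (L8) is free; runs, freeing L16
  P1: everything it awaited (L16 and L8) is free; runs, freeing L3
  P2: everything it awaited (L14, L16 and L13) is free; runs, freeing L4 and L18


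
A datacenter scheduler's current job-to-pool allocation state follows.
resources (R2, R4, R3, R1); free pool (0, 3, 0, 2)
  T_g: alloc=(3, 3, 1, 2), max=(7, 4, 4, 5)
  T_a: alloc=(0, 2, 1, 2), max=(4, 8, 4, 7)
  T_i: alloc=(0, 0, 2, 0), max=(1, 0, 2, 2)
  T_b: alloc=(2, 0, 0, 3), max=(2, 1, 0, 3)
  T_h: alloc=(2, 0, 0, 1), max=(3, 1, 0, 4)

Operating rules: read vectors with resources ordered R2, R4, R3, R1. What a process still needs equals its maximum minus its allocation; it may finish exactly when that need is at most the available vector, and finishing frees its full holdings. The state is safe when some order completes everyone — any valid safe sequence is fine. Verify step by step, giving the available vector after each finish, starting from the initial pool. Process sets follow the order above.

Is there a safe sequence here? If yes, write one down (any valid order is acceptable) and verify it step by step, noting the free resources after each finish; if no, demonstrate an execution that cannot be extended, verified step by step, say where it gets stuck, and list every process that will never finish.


UNSAFE — no complete ordering exists.
Key observation: once T_b, T_h, T_i finish, the pool peaks at (4, 3, 2, 6) — and every remaining process still needs more R3 than that.
A maximal execution: T_b, T_h, T_i — then nothing else fits. Walking it through:
  pool = (0, 3, 0, 2)
  T_b needs (0, 1, 0, 0) <= (0, 3, 0, 2) -> finishes; pool += (2, 0, 0, 3) = (2, 3, 0, 5)
  T_h needs (1, 1, 0, 3) <= (2, 3, 0, 5) -> finishes; pool += (2, 0, 0, 1) = (4, 3, 0, 6)
  T_i needs (1, 0, 0, 2) <= (4, 3, 0, 6) -> finishes; pool += (0, 0, 2, 0) = (4, 3, 2, 6)
  T_g still needs (4, 1, 3, 3) but only (4, 3, 2, 6) is free — short on R3
  T_a still needs (4, 6, 3, 5) but only (4, 3, 2, 6) is free — short on R4 and R3
Processes that can never finish: T_g and T_a.


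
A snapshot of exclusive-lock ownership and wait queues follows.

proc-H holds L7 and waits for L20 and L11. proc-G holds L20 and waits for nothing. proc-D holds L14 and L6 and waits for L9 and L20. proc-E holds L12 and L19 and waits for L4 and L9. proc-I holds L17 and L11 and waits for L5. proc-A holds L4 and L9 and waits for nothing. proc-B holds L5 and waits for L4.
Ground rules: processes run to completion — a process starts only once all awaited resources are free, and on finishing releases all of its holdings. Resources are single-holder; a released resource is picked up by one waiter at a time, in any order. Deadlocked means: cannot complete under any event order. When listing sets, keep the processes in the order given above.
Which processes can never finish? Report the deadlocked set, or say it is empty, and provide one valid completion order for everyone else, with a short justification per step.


Nothing here is deadlocked.
Key observation: although several processes wait, no cycle exists — each chain bottoms out at a free runner.
One completion order for the rest: proc-A, proc-B, proc-I, proc-G, proc-D, proc-E, proc-H.
Step-by-step check:
  proc-A: no waits; runs immediately, freeing L4 and L9
  proc-B waits on L4 — all released -> runs and releases L5
  proc-I waits on L5 — all released -> runs and releases L17 and L11
  proc-G: no waits; runs immediately, freeing L20
  proc-D waits on L9 and L20 — all released -> runs and releases L14 and L6
  proc-E waits on L4 and L9 — all released -> runs and releases L12 and L19
  proc-H waits on L20 and L11 — all released -> runs and releases L7


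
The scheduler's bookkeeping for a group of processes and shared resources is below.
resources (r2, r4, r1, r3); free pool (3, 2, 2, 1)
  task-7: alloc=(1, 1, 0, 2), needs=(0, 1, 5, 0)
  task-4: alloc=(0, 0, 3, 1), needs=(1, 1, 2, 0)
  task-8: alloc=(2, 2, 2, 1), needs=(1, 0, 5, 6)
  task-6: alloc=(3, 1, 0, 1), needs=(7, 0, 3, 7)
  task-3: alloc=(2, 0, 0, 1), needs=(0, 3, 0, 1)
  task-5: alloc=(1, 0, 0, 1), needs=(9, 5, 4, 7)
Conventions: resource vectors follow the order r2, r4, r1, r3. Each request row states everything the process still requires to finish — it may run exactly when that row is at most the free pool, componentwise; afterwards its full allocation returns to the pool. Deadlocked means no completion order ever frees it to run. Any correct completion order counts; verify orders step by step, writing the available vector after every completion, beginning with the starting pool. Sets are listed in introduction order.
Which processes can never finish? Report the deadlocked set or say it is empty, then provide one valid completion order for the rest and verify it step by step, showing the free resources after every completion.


Deadlocked set: task-8, task-6 and task-5.
Key observation: the pool after task-4, task-7, task-3 is (6, 3, 5, 5); every surviving request exceeds it in r3, so progress ends there.
A valid finishing order for the others: task-4, task-7, task-3. Verifying each step:
  pool = (3, 2, 2, 1)
  run task-4 (needs (1, 1, 2, 0), free (3, 2, 2, 1)); after release of (0, 0, 3, 1) the pool is (3, 2, 5, 2)
  run task-7 (needs (0, 1, 5, 0), free (3, 2, 5, 2)); after release of (1, 1, 0, 2) the pool is (4, 3, 5, 4)
  run task-3 (needs (0, 3, 0, 1), free (4, 3, 5, 4)); after release of (2, 0, 0, 1) the pool is (6, 3, 5, 5)
None of the blocked processes ever fits:
  task-8 cannot run: need (1, 0, 5, 6) vs free (6, 3, 5, 5) (insufficient r3)
  task-6 cannot run: need (7, 0, 3, 7) vs free (6, 3, 5, 5) (insufficient r2 and r3)
  task-5 cannot run: need (9, 5, 4, 7) vs free (6, 3, 5, 5) (insufficient r2, r4 and r3)


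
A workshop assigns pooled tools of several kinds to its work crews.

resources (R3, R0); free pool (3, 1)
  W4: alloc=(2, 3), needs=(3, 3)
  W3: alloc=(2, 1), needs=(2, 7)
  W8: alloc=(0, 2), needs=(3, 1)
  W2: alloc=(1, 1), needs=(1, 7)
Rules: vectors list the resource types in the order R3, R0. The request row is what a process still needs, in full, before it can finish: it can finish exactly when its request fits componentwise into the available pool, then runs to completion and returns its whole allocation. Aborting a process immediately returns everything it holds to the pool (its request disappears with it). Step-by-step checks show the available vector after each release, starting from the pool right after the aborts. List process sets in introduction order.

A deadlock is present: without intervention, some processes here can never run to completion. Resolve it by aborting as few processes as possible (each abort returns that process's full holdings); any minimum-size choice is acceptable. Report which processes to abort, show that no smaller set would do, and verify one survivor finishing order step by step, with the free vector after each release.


Abort W3.
Key observation: before aborting W3, W2 was permanently blocked — no order could ever run it; afterwards it completes at step 3.
Minimality: the empty abort set fails — the state is deadlocked as it stands.
Survivors finish in the order: W8, W4, W2. Verifying each step (pool after the aborts first):
  pool = (5, 2)
  run W8 (needs (3, 1), free (5, 2)); after release of (0, 2) the pool is (5, 4)
  run W4 (needs (3, 3), free (5, 4)); after release of (2, 3) the pool is (7, 7)
  run W2 (needs (1, 7), free (7, 7)); after release of (1, 1) the pool is (8, 8)


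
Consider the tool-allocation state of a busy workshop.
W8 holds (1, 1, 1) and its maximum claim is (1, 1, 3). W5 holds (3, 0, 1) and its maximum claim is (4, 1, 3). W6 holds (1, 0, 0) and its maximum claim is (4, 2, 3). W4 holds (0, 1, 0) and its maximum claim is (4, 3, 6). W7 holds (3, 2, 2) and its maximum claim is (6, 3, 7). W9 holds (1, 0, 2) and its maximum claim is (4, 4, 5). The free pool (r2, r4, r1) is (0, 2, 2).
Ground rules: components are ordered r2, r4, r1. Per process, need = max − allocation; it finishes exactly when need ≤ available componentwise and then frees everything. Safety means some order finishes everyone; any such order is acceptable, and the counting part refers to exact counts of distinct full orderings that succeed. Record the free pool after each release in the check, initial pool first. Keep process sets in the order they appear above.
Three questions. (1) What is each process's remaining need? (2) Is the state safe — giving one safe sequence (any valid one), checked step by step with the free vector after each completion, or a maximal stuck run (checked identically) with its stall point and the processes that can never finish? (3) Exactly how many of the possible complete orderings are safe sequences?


(1) Need matrix, components ordered r2, r4, r1:
  W8: (0, 0, 2)
  W5: (1, 1, 2)
  W6: (3, 2, 3)
  W4: (4, 2, 6)
  W7: (3, 1, 5)
  W9: (3, 4, 3)
(2) UNSAFE — no complete ordering exists.
Key observation: after W8, W5, W6 the pool peaks at (5, 3, 4), and each blocked process is short somewhere: W4 on r1; W7 on r1; W9 on r4.
Going as far as possible: W8, W5, W6; after that, nothing fits. Check, step by step:
  pool = (0, 2, 2)
  W8 needs (0, 0, 2) <= (0, 2, 2) -> finishes; pool += (1, 1, 1) = (1, 3, 3)
  W5 needs (1, 1, 2) <= (1, 3, 3) -> finishes; pool += (3, 0, 1) = (4, 3, 4)
  W6 needs (3, 2, 3) <= (4, 3, 4) -> finishes; pool += (1, 0, 0) = (5, 3, 4)
  W4 cannot run: need (4, 2, 6) vs free (5, 3, 4) (insufficient r1)
  W7 cannot run: need (3, 1, 5) vs free (5, 3, 4) (insufficient r1)
  W9 cannot run: need (3, 4, 3) vs free (5, 3, 4) (insufficient r4)
Processes that can never finish: W4, W7 and W9.
(3) Precisely 0 of the possible complete orderings are safe sequences.


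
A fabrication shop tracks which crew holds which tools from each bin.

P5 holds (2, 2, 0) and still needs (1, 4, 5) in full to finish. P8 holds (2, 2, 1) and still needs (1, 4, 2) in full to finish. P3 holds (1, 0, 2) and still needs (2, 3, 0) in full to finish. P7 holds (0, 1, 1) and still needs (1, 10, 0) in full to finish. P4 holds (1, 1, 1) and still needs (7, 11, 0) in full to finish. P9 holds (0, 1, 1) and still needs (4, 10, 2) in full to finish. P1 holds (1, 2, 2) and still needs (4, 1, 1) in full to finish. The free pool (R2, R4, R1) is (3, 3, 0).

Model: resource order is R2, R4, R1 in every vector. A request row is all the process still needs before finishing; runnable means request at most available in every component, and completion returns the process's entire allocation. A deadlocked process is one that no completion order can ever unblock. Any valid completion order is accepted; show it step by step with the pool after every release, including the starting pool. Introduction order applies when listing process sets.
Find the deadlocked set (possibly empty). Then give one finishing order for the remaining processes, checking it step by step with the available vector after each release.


The deadlocked set is P7, P4 and P9.
Key observation: even finishing P3, P1, P8, P5 leaves just (9, 9, 5) free — too little R4 for any of the remaining processes.
A valid finishing order for the others: P3, P1, P8, P5. Walking it through:
  pool = (3, 3, 0)
  P3 needs (2, 3, 0) <= (3, 3, 0) -> finishes; pool += (1, 0, 2) = (4, 3, 2)
  P1 needs (4, 1, 1) <= (4, 3, 2) -> finishes; pool += (1, 2, 2) = (5, 5, 4)
  P8 needs (1, 4, 2) <= (5, 5, 4) -> finishes; pool += (2, 2, 1) = (7, 7, 5)
  P5 needs (1, 4, 5) <= (7, 7, 5) -> finishes; pool += (2, 2, 0) = (9, 9, 5)
The stuck group stays short no matter what:
  P7 cannot run: need (1, 10, 0) vs free (9, 9, 5) (insufficient R4)
  P4 cannot run: need (7, 11, 0) vs free (9, 9, 5) (insufficient R4)
  P9 cannot run: need (4, 10, 2) vs free (9, 9, 5) (insufficient R4)
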